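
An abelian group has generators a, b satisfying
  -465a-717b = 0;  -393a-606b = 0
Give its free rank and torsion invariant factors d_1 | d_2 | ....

Answer: M ≅ ℤ/3 ⊕ ℤ/3

Derivation:
rank_ℚ(R)=2; free=2−2=0
SNF(R) diag = [3, 3] → torsion [3, 3]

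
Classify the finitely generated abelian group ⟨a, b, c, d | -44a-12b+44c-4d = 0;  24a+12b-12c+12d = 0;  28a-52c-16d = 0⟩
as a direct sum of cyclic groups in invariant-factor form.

rank_ℚ(R)=3; free=4−3=1
SNF(R) diag = [4, 12, 12] → torsion [4, 12, 12]

Answer: M ≅ ℤ^1 ⊕ ℤ/4 ⊕ ℤ/12 ⊕ ℤ/12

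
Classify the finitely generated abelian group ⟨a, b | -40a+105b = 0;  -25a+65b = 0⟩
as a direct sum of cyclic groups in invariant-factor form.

Answer: M ≅ ℤ/5 ⊕ ℤ/5

Derivation:
rank_ℚ(R)=2; free=2−2=0
SNF(R) diag = [5, 5] → torsion [5, 5]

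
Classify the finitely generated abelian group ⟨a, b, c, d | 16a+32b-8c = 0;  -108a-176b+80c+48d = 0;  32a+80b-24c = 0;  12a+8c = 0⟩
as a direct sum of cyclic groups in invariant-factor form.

Answer: M ≅ ℤ/4 ⊕ ℤ/8 ⊕ ℤ/16 ⊕ ℤ/48

Derivation:
rank_ℚ(R)=4; free=4−4=0
SNF(R) diag = [4, 8, 16, 48] → torsion [4, 8, 16, 48]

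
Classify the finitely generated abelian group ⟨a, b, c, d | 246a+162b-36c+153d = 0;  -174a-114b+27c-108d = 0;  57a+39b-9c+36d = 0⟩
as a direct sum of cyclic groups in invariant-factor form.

rank_ℚ(R)=3; free=4−3=1
SNF(R) diag = [3, 3, 9] → torsion [3, 3, 9]

Answer: M ≅ ℤ^1 ⊕ ℤ/3 ⊕ ℤ/3 ⊕ ℤ/9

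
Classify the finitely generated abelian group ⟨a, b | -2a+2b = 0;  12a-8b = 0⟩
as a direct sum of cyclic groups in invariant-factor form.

Answer: M ≅ ℤ/2 ⊕ ℤ/4

Derivation:
rank_ℚ(R)=2; free=2−2=0
SNF(R) diag = [2, 4] → torsion [2, 4]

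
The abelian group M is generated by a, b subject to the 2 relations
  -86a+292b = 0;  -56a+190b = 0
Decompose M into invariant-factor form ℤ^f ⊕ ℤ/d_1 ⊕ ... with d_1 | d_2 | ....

Answer: M ≅ ℤ/2 ⊕ ℤ/6

Derivation:
rank_ℚ(R)=2; free=2−2=0
SNF(R) diag = [2, 6] → torsion [2, 6]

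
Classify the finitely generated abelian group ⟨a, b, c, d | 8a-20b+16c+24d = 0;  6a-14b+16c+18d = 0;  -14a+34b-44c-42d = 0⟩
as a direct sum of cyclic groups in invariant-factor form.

rank_ℚ(R)=3; free=4−3=1
SNF(R) diag = [2, 4, 12] → torsion [2, 4, 12]

Answer: M ≅ ℤ^1 ⊕ ℤ/2 ⊕ ℤ/4 ⊕ ℤ/12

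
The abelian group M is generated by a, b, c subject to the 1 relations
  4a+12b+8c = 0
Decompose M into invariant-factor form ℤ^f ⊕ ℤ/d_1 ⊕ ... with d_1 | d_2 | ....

Answer: M ≅ ℤ^2 ⊕ ℤ/4

Derivation:
rank_ℚ(R)=1; free=3−1=2
SNF(R) diag = [4] → torsion [4]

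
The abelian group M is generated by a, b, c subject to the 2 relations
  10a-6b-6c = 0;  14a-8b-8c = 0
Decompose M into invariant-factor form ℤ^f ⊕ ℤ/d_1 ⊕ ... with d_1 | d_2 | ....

rank_ℚ(R)=2; free=3−2=1
SNF(R) diag = [2, 2] → torsion [2, 2]

Answer: M ≅ ℤ^1 ⊕ ℤ/2 ⊕ ℤ/2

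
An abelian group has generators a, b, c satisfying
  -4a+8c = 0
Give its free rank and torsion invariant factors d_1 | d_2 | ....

Answer: M ≅ ℤ^2 ⊕ ℤ/4

Derivation:
rank_ℚ(R)=1; free=3−1=2
SNF(R) diag = [4] → torsion [4]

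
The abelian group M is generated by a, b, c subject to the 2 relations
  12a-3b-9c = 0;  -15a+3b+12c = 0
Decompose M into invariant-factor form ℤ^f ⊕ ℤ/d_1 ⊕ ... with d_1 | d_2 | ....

Answer: M ≅ ℤ^1 ⊕ ℤ/3 ⊕ ℤ/3

Derivation:
rank_ℚ(R)=2; free=3−2=1
SNF(R) diag = [3, 3] → torsion [3, 3]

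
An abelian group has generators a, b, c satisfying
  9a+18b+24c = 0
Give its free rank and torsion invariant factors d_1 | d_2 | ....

rank_ℚ(R)=1; free=3−1=2
SNF(R) diag = [3] → torsion [3]

Answer: M ≅ ℤ^2 ⊕ ℤ/3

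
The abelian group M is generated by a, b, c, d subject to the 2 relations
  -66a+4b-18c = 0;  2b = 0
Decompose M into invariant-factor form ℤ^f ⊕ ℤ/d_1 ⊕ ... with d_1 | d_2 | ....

Answer: M ≅ ℤ^2 ⊕ ℤ/2 ⊕ ℤ/6

Derivation:
rank_ℚ(R)=2; free=4−2=2
SNF(R) diag = [2, 6] → torsion [2, 6]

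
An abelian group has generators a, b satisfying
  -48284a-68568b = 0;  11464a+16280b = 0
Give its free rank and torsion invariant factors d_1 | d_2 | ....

rank_ℚ(R)=2; free=2−2=0
SNF(R) diag = [4, 8] → torsion [4, 8]

Answer: M ≅ ℤ/4 ⊕ ℤ/8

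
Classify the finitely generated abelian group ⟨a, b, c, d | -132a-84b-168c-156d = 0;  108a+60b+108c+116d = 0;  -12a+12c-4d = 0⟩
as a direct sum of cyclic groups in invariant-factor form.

Answer: M ≅ ℤ^1 ⊕ ℤ/4 ⊕ ℤ/12 ⊕ ℤ/12

Derivation:
rank_ℚ(R)=3; free=4−3=1
SNF(R) diag = [4, 12, 12] → torsion [4, 12, 12]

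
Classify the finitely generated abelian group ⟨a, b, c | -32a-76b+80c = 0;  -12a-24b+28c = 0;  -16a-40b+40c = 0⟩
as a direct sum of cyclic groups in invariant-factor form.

rank_ℚ(R)=3; free=3−3=0
SNF(R) diag = [4, 4, 8] → torsion [4, 4, 8]

Answer: M ≅ ℤ/4 ⊕ ℤ/4 ⊕ ℤ/8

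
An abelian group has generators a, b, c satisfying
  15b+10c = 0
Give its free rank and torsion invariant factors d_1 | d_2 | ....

Answer: M ≅ ℤ^2 ⊕ ℤ/5

Derivation:
rank_ℚ(R)=1; free=3−1=2
SNF(R) diag = [5] → torsion [5]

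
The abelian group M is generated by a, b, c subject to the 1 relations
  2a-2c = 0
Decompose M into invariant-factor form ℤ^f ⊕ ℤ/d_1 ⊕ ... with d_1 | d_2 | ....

Answer: M ≅ ℤ^2 ⊕ ℤ/2

Derivation:
rank_ℚ(R)=1; free=3−1=2
SNF(R) diag = [2] → torsion [2]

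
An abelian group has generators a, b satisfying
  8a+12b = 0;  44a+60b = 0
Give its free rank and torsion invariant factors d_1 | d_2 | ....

Answer: M ≅ ℤ/4 ⊕ ℤ/12

Derivation:
rank_ℚ(R)=2; free=2−2=0
SNF(R) diag = [4, 12] → torsion [4, 12]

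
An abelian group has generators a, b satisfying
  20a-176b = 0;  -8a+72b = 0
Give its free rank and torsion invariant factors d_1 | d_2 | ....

rank_ℚ(R)=2; free=2−2=0
SNF(R) diag = [4, 8] → torsion [4, 8]

Answer: M ≅ ℤ/4 ⊕ ℤ/8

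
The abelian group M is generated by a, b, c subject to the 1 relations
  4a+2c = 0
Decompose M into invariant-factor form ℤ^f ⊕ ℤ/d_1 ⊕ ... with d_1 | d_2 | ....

rank_ℚ(R)=1; free=3−1=2
SNF(R) diag = [2] → torsion [2]

Answer: M ≅ ℤ^2 ⊕ ℤ/2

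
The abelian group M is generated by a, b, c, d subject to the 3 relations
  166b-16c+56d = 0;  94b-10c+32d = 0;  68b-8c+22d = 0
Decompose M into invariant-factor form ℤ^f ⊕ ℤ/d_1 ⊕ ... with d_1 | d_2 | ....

Answer: M ≅ ℤ^1 ⊕ ℤ/2 ⊕ ℤ/6 ⊕ ℤ/18

Derivation:
rank_ℚ(R)=3; free=4−3=1
SNF(R) diag = [2, 6, 18] → torsion [2, 6, 18]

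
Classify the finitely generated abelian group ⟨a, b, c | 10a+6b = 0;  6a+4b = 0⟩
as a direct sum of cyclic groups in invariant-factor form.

Answer: M ≅ ℤ^1 ⊕ ℤ/2 ⊕ ℤ/2

Derivation:
rank_ℚ(R)=2; free=3−2=1
SNF(R) diag = [2, 2] → torsion [2, 2]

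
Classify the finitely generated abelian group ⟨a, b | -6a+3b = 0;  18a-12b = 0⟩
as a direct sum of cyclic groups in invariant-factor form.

Answer: M ≅ ℤ/3 ⊕ ℤ/6

Derivation:
rank_ℚ(R)=2; free=2−2=0
SNF(R) diag = [3, 6] → torsion [3, 6]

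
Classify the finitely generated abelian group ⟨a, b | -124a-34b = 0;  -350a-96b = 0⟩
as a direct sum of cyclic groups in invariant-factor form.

Answer: M ≅ ℤ/2 ⊕ ℤ/2

Derivation:
rank_ℚ(R)=2; free=2−2=0
SNF(R) diag = [2, 2] → torsion [2, 2]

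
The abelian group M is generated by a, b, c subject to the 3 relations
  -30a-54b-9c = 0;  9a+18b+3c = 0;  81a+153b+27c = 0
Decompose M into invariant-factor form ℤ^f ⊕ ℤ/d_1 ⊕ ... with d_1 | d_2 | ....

rank_ℚ(R)=3; free=3−3=0
SNF(R) diag = [3, 3, 9] → torsion [3, 3, 9]

Answer: M ≅ ℤ/3 ⊕ ℤ/3 ⊕ ℤ/9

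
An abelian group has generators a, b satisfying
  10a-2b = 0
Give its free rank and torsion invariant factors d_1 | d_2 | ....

Answer: M ≅ ℤ^1 ⊕ ℤ/2

Derivation:
rank_ℚ(R)=1; free=2−1=1
SNF(R) diag = [2] → torsion [2]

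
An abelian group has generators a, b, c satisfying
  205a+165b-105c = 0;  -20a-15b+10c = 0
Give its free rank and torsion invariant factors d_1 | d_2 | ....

Answer: M ≅ ℤ^1 ⊕ ℤ/5 ⊕ ℤ/5

Derivation:
rank_ℚ(R)=2; free=3−2=1
SNF(R) diag = [5, 5] → torsion [5, 5]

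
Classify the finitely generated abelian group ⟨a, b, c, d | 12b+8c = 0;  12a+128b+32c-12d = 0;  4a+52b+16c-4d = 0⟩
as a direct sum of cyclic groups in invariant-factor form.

Answer: M ≅ ℤ^1 ⊕ ℤ/4 ⊕ ℤ/4 ⊕ ℤ/8

Derivation:
rank_ℚ(R)=3; free=4−3=1
SNF(R) diag = [4, 4, 8] → torsion [4, 4, 8]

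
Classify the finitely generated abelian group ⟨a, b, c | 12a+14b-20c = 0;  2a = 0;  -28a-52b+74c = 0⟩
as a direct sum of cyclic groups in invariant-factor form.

rank_ℚ(R)=3; free=3−3=0
SNF(R) diag = [2, 2, 2] → torsion [2, 2, 2]

Answer: M ≅ ℤ/2 ⊕ ℤ/2 ⊕ ℤ/2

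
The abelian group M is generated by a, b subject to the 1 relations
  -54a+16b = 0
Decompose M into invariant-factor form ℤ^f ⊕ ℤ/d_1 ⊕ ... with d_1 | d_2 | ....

rank_ℚ(R)=1; free=2−1=1
SNF(R) diag = [2] → torsion [2]

Answer: M ≅ ℤ^1 ⊕ ℤ/2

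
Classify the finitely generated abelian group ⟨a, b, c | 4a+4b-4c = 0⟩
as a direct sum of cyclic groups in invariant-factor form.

rank_ℚ(R)=1; free=3−1=2
SNF(R) diag = [4] → torsion [4]

Answer: M ≅ ℤ^2 ⊕ ℤ/4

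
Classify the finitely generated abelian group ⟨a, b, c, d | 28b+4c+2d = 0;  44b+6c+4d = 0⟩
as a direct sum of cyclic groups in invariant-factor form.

Answer: M ≅ ℤ^2 ⊕ ℤ/2 ⊕ ℤ/2

Derivation:
rank_ℚ(R)=2; free=4−2=2
SNF(R) diag = [2, 2] → torsion [2, 2]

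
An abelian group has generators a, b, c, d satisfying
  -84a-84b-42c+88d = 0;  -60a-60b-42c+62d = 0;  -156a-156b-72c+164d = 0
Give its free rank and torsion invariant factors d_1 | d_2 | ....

Answer: M ≅ ℤ^1 ⊕ ℤ/2 ⊕ ℤ/6 ⊕ ℤ/12

Derivation:
rank_ℚ(R)=3; free=4−3=1
SNF(R) diag = [2, 6, 12] → torsion [2, 6, 12]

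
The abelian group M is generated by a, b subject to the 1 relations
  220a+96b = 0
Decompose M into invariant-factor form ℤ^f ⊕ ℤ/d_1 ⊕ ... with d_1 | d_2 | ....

rank_ℚ(R)=1; free=2−1=1
SNF(R) diag = [4] → torsion [4]

Answer: M ≅ ℤ^1 ⊕ ℤ/4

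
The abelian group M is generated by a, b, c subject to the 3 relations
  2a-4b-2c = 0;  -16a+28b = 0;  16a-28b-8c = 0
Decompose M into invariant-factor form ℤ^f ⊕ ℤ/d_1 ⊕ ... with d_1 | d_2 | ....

Answer: M ≅ ℤ/2 ⊕ ℤ/4 ⊕ ℤ/8

Derivation:
rank_ℚ(R)=3; free=3−3=0
SNF(R) diag = [2, 4, 8] → torsion [2, 4, 8]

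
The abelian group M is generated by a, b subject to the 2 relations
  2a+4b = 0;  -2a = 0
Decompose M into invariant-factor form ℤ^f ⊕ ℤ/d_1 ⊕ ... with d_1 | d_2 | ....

rank_ℚ(R)=2; free=2−2=0
SNF(R) diag = [2, 4] → torsion [2, 4]

Answer: M ≅ ℤ/2 ⊕ ℤ/4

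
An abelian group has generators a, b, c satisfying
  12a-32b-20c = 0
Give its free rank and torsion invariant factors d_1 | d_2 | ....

rank_ℚ(R)=1; free=3−1=2
SNF(R) diag = [4] → torsion [4]

Answer: M ≅ ℤ^2 ⊕ ℤ/4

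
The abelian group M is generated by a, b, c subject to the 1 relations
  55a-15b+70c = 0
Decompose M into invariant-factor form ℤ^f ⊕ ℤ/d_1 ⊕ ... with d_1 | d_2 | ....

rank_ℚ(R)=1; free=3−1=2
SNF(R) diag = [5] → torsion [5]

Answer: M ≅ ℤ^2 ⊕ ℤ/5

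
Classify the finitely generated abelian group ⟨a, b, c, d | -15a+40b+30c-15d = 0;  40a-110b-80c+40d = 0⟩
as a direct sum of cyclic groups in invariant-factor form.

rank_ℚ(R)=2; free=4−2=2
SNF(R) diag = [5, 10] → torsion [5, 10]

Answer: M ≅ ℤ^2 ⊕ ℤ/5 ⊕ ℤ/10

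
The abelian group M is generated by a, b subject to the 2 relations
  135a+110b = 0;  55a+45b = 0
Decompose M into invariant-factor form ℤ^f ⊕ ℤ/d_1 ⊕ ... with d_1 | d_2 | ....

rank_ℚ(R)=2; free=2−2=0
SNF(R) diag = [5, 5] → torsion [5, 5]

Answer: M ≅ ℤ/5 ⊕ ℤ/5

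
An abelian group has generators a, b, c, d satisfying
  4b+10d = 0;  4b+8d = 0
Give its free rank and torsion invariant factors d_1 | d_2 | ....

Answer: M ≅ ℤ^2 ⊕ ℤ/2 ⊕ ℤ/4

Derivation:
rank_ℚ(R)=2; free=4−2=2
SNF(R) diag = [2, 4] → torsion [2, 4]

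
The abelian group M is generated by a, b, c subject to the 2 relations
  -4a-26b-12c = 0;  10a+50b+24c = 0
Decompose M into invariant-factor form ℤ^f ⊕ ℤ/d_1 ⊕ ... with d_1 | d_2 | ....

rank_ℚ(R)=2; free=3−2=1
SNF(R) diag = [2, 6] → torsion [2, 6]

Answer: M ≅ ℤ^1 ⊕ ℤ/2 ⊕ ℤ/6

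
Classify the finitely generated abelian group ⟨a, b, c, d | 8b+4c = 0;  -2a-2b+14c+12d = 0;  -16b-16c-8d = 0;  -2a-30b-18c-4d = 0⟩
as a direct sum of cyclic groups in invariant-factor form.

rank_ℚ(R)=4; free=4−4=0
SNF(R) diag = [2, 4, 4, 8] → torsion [2, 4, 4, 8]

Answer: M ≅ ℤ/2 ⊕ ℤ/4 ⊕ ℤ/4 ⊕ ℤ/8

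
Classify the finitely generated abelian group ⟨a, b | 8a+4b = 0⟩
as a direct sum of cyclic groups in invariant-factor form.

Answer: M ≅ ℤ^1 ⊕ ℤ/4

Derivation:
rank_ℚ(R)=1; free=2−1=1
SNF(R) diag = [4] → torsion [4]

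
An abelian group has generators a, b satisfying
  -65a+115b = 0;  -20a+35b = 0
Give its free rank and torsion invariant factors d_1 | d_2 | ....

rank_ℚ(R)=2; free=2−2=0
SNF(R) diag = [5, 5] → torsion [5, 5]

Answer: M ≅ ℤ/5 ⊕ ℤ/5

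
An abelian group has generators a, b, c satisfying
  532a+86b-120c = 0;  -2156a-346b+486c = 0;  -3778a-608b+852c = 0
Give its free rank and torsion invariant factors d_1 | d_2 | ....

Answer: M ≅ ℤ/2 ⊕ ℤ/6 ⊕ ℤ/18

Derivation:
rank_ℚ(R)=3; free=3−3=0
SNF(R) diag = [2, 6, 18] → torsion [2, 6, 18]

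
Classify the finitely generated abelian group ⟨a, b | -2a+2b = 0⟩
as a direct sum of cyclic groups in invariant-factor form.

Answer: M ≅ ℤ^1 ⊕ ℤ/2

Derivation:
rank_ℚ(R)=1; free=2−1=1
SNF(R) diag = [2] → torsion [2]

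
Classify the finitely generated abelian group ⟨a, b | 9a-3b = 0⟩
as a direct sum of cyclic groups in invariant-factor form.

rank_ℚ(R)=1; free=2−1=1
SNF(R) diag = [3] → torsion [3]

Answer: M ≅ ℤ^1 ⊕ ℤ/3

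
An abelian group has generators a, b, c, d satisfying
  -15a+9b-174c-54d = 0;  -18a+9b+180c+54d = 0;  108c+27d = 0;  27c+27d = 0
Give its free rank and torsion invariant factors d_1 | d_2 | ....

rank_ℚ(R)=4; free=4−4=0
SNF(R) diag = [3, 9, 27, 81] → torsion [3, 9, 27, 81]

Answer: M ≅ ℤ/3 ⊕ ℤ/9 ⊕ ℤ/27 ⊕ ℤ/81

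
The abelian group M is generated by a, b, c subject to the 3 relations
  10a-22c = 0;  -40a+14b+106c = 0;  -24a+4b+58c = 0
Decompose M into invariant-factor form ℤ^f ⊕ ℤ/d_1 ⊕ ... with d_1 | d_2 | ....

rank_ℚ(R)=3; free=3−3=0
SNF(R) diag = [2, 2, 2] → torsion [2, 2, 2]

Answer: M ≅ ℤ/2 ⊕ ℤ/2 ⊕ ℤ/2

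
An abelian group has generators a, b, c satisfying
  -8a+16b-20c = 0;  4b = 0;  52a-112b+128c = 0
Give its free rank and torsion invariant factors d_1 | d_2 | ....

rank_ℚ(R)=3; free=3−3=0
SNF(R) diag = [4, 4, 4] → torsion [4, 4, 4]

Answer: M ≅ ℤ/4 ⊕ ℤ/4 ⊕ ℤ/4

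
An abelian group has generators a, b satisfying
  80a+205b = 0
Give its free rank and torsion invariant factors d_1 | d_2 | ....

Answer: M ≅ ℤ^1 ⊕ ℤ/5

Derivation:
rank_ℚ(R)=1; free=2−1=1
SNF(R) diag = [5] → torsion [5]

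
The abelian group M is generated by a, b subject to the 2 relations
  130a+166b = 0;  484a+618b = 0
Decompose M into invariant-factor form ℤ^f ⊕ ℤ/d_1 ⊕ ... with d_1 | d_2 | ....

rank_ℚ(R)=2; free=2−2=0
SNF(R) diag = [2, 2] → torsion [2, 2]

Answer: M ≅ ℤ/2 ⊕ ℤ/2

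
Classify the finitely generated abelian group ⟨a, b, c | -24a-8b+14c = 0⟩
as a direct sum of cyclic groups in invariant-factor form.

rank_ℚ(R)=1; free=3−1=2
SNF(R) diag = [2] → torsion [2]

Answer: M ≅ ℤ^2 ⊕ ℤ/2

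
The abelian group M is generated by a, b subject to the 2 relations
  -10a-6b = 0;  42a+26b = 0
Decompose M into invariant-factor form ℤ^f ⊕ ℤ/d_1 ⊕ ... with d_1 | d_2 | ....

Answer: M ≅ ℤ/2 ⊕ ℤ/4

Derivation:
rank_ℚ(R)=2; free=2−2=0
SNF(R) diag = [2, 4] → torsion [2, 4]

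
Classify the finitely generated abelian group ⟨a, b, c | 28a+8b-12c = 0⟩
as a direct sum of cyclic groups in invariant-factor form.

Answer: M ≅ ℤ^2 ⊕ ℤ/4

Derivation:
rank_ℚ(R)=1; free=3−1=2
SNF(R) diag = [4] → torsion [4]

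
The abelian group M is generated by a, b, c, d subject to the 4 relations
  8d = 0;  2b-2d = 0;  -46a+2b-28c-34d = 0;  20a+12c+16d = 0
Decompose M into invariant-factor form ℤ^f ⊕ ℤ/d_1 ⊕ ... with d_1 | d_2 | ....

Answer: M ≅ ℤ/2 ⊕ ℤ/2 ⊕ ℤ/4 ⊕ ℤ/8

Derivation:
rank_ℚ(R)=4; free=4−4=0
SNF(R) diag = [2, 2, 4, 8] → torsion [2, 2, 4, 8]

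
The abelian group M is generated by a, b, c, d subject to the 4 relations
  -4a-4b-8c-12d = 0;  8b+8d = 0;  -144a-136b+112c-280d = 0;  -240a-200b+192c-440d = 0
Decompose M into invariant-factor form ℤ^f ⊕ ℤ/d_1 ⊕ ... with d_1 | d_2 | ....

rank_ℚ(R)=4; free=4−4=0
SNF(R) diag = [4, 8, 16, 48] → torsion [4, 8, 16, 48]

Answer: M ≅ ℤ/4 ⊕ ℤ/8 ⊕ ℤ/16 ⊕ ℤ/48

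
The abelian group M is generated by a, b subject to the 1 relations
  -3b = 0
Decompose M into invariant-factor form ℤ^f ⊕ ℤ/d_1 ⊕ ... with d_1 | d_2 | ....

rank_ℚ(R)=1; free=2−1=1
SNF(R) diag = [3] → torsion [3]

Answer: M ≅ ℤ^1 ⊕ ℤ/3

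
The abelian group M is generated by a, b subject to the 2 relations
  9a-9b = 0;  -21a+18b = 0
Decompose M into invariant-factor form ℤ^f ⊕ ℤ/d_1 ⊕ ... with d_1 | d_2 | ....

rank_ℚ(R)=2; free=2−2=0
SNF(R) diag = [3, 9] → torsion [3, 9]

Answer: M ≅ ℤ/3 ⊕ ℤ/9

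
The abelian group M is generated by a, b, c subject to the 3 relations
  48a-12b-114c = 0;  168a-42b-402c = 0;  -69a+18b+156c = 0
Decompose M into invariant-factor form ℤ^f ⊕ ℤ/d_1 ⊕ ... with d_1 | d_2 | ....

Answer: M ≅ ℤ/3 ⊕ ℤ/6 ⊕ ℤ/6

Derivation:
rank_ℚ(R)=3; free=3−3=0
SNF(R) diag = [3, 6, 6] → torsion [3, 6, 6]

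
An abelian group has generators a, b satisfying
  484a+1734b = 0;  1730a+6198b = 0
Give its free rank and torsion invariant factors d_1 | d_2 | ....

rank_ℚ(R)=2; free=2−2=0
SNF(R) diag = [2, 6] → torsion [2, 6]

Answer: M ≅ ℤ/2 ⊕ ℤ/6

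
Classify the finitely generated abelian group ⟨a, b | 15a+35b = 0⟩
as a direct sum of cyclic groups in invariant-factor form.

Answer: M ≅ ℤ^1 ⊕ ℤ/5

Derivation:
rank_ℚ(R)=1; free=2−1=1
SNF(R) diag = [5] → torsion [5]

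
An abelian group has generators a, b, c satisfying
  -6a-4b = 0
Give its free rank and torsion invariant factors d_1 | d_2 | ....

rank_ℚ(R)=1; free=3−1=2
SNF(R) diag = [2] → torsion [2]

Answer: M ≅ ℤ^2 ⊕ ℤ/2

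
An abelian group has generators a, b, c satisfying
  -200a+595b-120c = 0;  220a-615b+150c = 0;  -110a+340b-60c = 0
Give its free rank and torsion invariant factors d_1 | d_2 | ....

rank_ℚ(R)=3; free=3−3=0
SNF(R) diag = [5, 10, 30] → torsion [5, 10, 30]

Answer: M ≅ ℤ/5 ⊕ ℤ/10 ⊕ ℤ/30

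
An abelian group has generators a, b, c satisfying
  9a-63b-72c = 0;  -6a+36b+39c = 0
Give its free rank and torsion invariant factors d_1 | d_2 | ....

Answer: M ≅ ℤ^1 ⊕ ℤ/3 ⊕ ℤ/9

Derivation:
rank_ℚ(R)=2; free=3−2=1
SNF(R) diag = [3, 9] → torsion [3, 9]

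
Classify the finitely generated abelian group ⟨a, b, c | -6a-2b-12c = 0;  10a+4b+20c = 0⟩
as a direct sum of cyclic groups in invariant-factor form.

Answer: M ≅ ℤ^1 ⊕ ℤ/2 ⊕ ℤ/2

Derivation:
rank_ℚ(R)=2; free=3−2=1
SNF(R) diag = [2, 2] → torsion [2, 2]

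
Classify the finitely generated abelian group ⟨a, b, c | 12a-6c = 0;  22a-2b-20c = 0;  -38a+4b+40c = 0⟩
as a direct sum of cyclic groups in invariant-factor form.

rank_ℚ(R)=3; free=3−3=0
SNF(R) diag = [2, 6, 6] → torsion [2, 6, 6]

Answer: M ≅ ℤ/2 ⊕ ℤ/6 ⊕ ℤ/6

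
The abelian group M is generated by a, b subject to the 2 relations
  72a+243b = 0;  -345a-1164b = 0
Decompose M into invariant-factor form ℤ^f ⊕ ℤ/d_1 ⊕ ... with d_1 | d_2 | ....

rank_ℚ(R)=2; free=2−2=0
SNF(R) diag = [3, 9] → torsion [3, 9]

Answer: M ≅ ℤ/3 ⊕ ℤ/9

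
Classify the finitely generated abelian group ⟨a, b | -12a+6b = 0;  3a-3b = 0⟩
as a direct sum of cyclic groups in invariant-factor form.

rank_ℚ(R)=2; free=2−2=0
SNF(R) diag = [3, 6] → torsion [3, 6]

Answer: M ≅ ℤ/3 ⊕ ℤ/6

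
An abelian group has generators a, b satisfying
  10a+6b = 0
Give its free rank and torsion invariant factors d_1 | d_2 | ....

Answer: M ≅ ℤ^1 ⊕ ℤ/2

Derivation:
rank_ℚ(R)=1; free=2−1=1
SNF(R) diag = [2] → torsion [2]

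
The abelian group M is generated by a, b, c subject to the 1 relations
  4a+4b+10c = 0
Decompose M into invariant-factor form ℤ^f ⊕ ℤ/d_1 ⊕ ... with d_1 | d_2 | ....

Answer: M ≅ ℤ^2 ⊕ ℤ/2

Derivation:
rank_ℚ(R)=1; free=3−1=2
SNF(R) diag = [2] → torsion [2]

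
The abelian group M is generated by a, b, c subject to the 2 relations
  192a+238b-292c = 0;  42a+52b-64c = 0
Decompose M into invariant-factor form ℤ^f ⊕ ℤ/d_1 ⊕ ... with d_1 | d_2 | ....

rank_ℚ(R)=2; free=3−2=1
SNF(R) diag = [2, 6] → torsion [2, 6]

Answer: M ≅ ℤ^1 ⊕ ℤ/2 ⊕ ℤ/6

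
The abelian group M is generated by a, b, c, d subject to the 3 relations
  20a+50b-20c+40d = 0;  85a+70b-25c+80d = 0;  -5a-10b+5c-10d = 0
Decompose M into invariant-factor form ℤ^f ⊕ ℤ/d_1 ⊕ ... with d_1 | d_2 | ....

rank_ℚ(R)=3; free=4−3=1
SNF(R) diag = [5, 10, 30] → torsion [5, 10, 30]

Answer: M ≅ ℤ^1 ⊕ ℤ/5 ⊕ ℤ/10 ⊕ ℤ/30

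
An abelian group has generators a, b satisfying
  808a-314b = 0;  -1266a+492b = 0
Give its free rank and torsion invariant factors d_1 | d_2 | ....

rank_ℚ(R)=2; free=2−2=0
SNF(R) diag = [2, 6] → torsion [2, 6]

Answer: M ≅ ℤ/2 ⊕ ℤ/6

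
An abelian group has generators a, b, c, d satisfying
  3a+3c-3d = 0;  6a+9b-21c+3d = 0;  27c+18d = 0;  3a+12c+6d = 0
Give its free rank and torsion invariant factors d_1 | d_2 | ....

rank_ℚ(R)=4; free=4−4=0
SNF(R) diag = [3, 9, 9, 9] → torsion [3, 9, 9, 9]

Answer: M ≅ ℤ/3 ⊕ ℤ/9 ⊕ ℤ/9 ⊕ ℤ/9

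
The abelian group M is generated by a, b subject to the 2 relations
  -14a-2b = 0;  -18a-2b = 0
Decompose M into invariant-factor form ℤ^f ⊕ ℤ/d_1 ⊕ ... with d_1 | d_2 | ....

Answer: M ≅ ℤ/2 ⊕ ℤ/4

Derivation:
rank_ℚ(R)=2; free=2−2=0
SNF(R) diag = [2, 4] → torsion [2, 4]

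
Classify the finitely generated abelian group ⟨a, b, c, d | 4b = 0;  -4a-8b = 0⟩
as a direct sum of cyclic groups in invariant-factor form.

rank_ℚ(R)=2; free=4−2=2
SNF(R) diag = [4, 4] → torsion [4, 4]

Answer: M ≅ ℤ^2 ⊕ ℤ/4 ⊕ ℤ/4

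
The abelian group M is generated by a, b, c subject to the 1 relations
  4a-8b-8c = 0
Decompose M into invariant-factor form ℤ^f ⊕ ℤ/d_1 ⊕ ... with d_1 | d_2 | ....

Answer: M ≅ ℤ^2 ⊕ ℤ/4

Derivation:
rank_ℚ(R)=1; free=3−1=2
SNF(R) diag = [4] → torsion [4]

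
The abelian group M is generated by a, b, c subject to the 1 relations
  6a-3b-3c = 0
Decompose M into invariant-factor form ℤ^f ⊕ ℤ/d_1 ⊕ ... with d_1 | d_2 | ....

rank_ℚ(R)=1; free=3−1=2
SNF(R) diag = [3] → torsion [3]

Answer: M ≅ ℤ^2 ⊕ ℤ/3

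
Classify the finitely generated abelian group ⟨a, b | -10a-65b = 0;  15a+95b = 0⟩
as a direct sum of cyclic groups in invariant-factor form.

rank_ℚ(R)=2; free=2−2=0
SNF(R) diag = [5, 5] → torsion [5, 5]

Answer: M ≅ ℤ/5 ⊕ ℤ/5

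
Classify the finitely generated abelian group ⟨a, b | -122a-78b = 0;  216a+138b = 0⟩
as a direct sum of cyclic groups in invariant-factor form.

Answer: M ≅ ℤ/2 ⊕ ℤ/6

Derivation:
rank_ℚ(R)=2; free=2−2=0
SNF(R) diag = [2, 6] → torsion [2, 6]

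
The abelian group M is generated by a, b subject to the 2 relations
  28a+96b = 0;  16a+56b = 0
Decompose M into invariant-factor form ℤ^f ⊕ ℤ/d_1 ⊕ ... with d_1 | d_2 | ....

Answer: M ≅ ℤ/4 ⊕ ℤ/8

Derivation:
rank_ℚ(R)=2; free=2−2=0
SNF(R) diag = [4, 8] → torsion [4, 8]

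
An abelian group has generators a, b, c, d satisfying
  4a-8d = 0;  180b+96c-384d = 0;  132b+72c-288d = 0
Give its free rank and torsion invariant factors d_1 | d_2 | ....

Answer: M ≅ ℤ^1 ⊕ ℤ/4 ⊕ ℤ/12 ⊕ ℤ/24

Derivation:
rank_ℚ(R)=3; free=4−3=1
SNF(R) diag = [4, 12, 24] → torsion [4, 12, 24]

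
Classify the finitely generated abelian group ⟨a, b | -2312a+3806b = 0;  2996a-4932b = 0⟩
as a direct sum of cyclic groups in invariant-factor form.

rank_ℚ(R)=2; free=2−2=0
SNF(R) diag = [2, 4] → torsion [2, 4]

Answer: M ≅ ℤ/2 ⊕ ℤ/4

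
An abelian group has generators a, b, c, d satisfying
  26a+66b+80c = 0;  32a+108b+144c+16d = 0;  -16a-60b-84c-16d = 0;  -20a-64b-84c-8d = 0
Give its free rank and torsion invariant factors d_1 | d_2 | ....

rank_ℚ(R)=4; free=4−4=0
SNF(R) diag = [2, 4, 4, 8] → torsion [2, 4, 4, 8]

Answer: M ≅ ℤ/2 ⊕ ℤ/4 ⊕ ℤ/4 ⊕ ℤ/8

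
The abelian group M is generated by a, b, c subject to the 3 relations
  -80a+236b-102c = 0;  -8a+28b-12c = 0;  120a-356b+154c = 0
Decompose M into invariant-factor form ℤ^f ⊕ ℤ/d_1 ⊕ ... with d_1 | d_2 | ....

rank_ℚ(R)=3; free=3−3=0
SNF(R) diag = [2, 4, 8] → torsion [2, 4, 8]

Answer: M ≅ ℤ/2 ⊕ ℤ/4 ⊕ ℤ/8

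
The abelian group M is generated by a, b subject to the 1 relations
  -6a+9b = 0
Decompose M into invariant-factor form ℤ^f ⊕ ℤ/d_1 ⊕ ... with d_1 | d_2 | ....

Answer: M ≅ ℤ^1 ⊕ ℤ/3

Derivation:
rank_ℚ(R)=1; free=2−1=1
SNF(R) diag = [3] → torsion [3]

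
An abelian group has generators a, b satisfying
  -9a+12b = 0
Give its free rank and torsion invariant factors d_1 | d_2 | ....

rank_ℚ(R)=1; free=2−1=1
SNF(R) diag = [3] → torsion [3]

Answer: M ≅ ℤ^1 ⊕ ℤ/3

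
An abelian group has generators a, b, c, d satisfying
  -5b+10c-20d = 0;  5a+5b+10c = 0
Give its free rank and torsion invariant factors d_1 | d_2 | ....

rank_ℚ(R)=2; free=4−2=2
SNF(R) diag = [5, 5] → torsion [5, 5]

Answer: M ≅ ℤ^2 ⊕ ℤ/5 ⊕ ℤ/5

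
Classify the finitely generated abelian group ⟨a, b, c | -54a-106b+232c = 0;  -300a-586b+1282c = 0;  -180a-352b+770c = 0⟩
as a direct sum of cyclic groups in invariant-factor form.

Answer: M ≅ ℤ/2 ⊕ ℤ/2 ⊕ ℤ/6

Derivation:
rank_ℚ(R)=3; free=3−3=0
SNF(R) diag = [2, 2, 6] → torsion [2, 2, 6]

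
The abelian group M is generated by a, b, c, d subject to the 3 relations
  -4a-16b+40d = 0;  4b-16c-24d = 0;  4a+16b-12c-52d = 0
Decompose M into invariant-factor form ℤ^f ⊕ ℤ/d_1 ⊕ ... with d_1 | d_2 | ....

Answer: M ≅ ℤ^1 ⊕ ℤ/4 ⊕ ℤ/4 ⊕ ℤ/12

Derivation:
rank_ℚ(R)=3; free=4−3=1
SNF(R) diag = [4, 4, 12] → torsion [4, 4, 12]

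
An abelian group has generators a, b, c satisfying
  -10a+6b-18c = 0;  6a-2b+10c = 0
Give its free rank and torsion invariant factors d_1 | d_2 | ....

rank_ℚ(R)=2; free=3−2=1
SNF(R) diag = [2, 4] → torsion [2, 4]

Answer: M ≅ ℤ^1 ⊕ ℤ/2 ⊕ ℤ/4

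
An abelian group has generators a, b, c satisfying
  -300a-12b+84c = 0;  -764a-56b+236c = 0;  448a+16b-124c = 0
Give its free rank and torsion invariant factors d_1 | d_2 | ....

Answer: M ≅ ℤ/4 ⊕ ℤ/12 ⊕ ℤ/36

Derivation:
rank_ℚ(R)=3; free=3−3=0
SNF(R) diag = [4, 12, 36] → torsion [4, 12, 36]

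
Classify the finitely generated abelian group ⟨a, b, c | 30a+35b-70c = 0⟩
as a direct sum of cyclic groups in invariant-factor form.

Answer: M ≅ ℤ^2 ⊕ ℤ/5

Derivation:
rank_ℚ(R)=1; free=3−1=2
SNF(R) diag = [5] → torsion [5]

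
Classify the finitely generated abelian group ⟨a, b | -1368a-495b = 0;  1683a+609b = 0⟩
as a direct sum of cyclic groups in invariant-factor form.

rank_ℚ(R)=2; free=2−2=0
SNF(R) diag = [3, 9] → torsion [3, 9]

Answer: M ≅ ℤ/3 ⊕ ℤ/9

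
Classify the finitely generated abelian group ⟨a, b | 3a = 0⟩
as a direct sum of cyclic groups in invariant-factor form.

rank_ℚ(R)=1; free=2−1=1
SNF(R) diag = [3] → torsion [3]

Answer: M ≅ ℤ^1 ⊕ ℤ/3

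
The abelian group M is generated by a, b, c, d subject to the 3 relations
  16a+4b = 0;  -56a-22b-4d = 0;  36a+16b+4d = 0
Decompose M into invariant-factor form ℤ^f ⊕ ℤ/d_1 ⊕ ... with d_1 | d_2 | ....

Answer: M ≅ ℤ^1 ⊕ ℤ/2 ⊕ ℤ/4 ⊕ ℤ/8

Derivation:
rank_ℚ(R)=3; free=4−3=1
SNF(R) diag = [2, 4, 8] → torsion [2, 4, 8]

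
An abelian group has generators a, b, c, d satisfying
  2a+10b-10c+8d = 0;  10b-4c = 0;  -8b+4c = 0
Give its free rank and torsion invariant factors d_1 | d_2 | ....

Answer: M ≅ ℤ^1 ⊕ ℤ/2 ⊕ ℤ/2 ⊕ ℤ/4

Derivation:
rank_ℚ(R)=3; free=4−3=1
SNF(R) diag = [2, 2, 4] → torsion [2, 2, 4]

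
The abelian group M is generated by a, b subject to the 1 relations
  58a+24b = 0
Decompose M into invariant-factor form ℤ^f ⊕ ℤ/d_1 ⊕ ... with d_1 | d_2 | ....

Answer: M ≅ ℤ^1 ⊕ ℤ/2

Derivation:
rank_ℚ(R)=1; free=2−1=1
SNF(R) diag = [2] → torsion [2]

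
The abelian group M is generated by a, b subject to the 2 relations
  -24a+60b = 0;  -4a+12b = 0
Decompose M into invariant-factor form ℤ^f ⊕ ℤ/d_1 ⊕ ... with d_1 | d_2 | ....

rank_ℚ(R)=2; free=2−2=0
SNF(R) diag = [4, 12] → torsion [4, 12]

Answer: M ≅ ℤ/4 ⊕ ℤ/12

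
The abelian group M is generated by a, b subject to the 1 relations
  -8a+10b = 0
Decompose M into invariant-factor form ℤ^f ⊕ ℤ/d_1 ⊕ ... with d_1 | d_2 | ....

rank_ℚ(R)=1; free=2−1=1
SNF(R) diag = [2] → torsion [2]

Answer: M ≅ ℤ^1 ⊕ ℤ/2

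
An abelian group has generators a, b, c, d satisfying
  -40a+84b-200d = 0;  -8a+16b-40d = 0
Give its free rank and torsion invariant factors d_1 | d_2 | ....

Answer: M ≅ ℤ^2 ⊕ ℤ/4 ⊕ ℤ/8

Derivation:
rank_ℚ(R)=2; free=4−2=2
SNF(R) diag = [4, 8] → torsion [4, 8]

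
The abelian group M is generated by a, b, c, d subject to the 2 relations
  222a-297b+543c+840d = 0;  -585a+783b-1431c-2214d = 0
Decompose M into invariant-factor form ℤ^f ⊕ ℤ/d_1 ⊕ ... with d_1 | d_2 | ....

Answer: M ≅ ℤ^2 ⊕ ℤ/3 ⊕ ℤ/9

Derivation:
rank_ℚ(R)=2; free=4−2=2
SNF(R) diag = [3, 9] → torsion [3, 9]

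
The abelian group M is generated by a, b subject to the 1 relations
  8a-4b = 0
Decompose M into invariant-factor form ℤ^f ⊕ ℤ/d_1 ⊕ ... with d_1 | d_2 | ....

Answer: M ≅ ℤ^1 ⊕ ℤ/4

Derivation:
rank_ℚ(R)=1; free=2−1=1
SNF(R) diag = [4] → torsion [4]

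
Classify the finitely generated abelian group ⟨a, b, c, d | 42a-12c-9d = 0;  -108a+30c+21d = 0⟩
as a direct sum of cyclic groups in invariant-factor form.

rank_ℚ(R)=2; free=4−2=2
SNF(R) diag = [3, 6] → torsion [3, 6]

Answer: M ≅ ℤ^2 ⊕ ℤ/3 ⊕ ℤ/6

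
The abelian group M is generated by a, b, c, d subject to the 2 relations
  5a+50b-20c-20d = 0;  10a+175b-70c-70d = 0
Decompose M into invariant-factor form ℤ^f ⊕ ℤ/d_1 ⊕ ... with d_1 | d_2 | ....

rank_ℚ(R)=2; free=4−2=2
SNF(R) diag = [5, 15] → torsion [5, 15]

Answer: M ≅ ℤ^2 ⊕ ℤ/5 ⊕ ℤ/15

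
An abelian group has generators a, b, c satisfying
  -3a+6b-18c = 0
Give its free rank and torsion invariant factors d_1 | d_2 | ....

Answer: M ≅ ℤ^2 ⊕ ℤ/3

Derivation:
rank_ℚ(R)=1; free=3−1=2
SNF(R) diag = [3] → torsion [3]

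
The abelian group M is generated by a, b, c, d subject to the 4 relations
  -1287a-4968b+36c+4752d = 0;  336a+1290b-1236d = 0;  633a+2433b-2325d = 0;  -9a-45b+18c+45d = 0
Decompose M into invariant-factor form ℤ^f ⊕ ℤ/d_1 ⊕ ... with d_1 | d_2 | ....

Answer: M ≅ ℤ/3 ⊕ ℤ/9 ⊕ ℤ/18 ⊕ ℤ/54

Derivation:
rank_ℚ(R)=4; free=4−4=0
SNF(R) diag = [3, 9, 18, 54] → torsion [3, 9, 18, 54]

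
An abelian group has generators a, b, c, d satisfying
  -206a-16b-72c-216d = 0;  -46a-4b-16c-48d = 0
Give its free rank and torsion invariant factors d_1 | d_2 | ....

rank_ℚ(R)=2; free=4−2=2
SNF(R) diag = [2, 4] → torsion [2, 4]

Answer: M ≅ ℤ^2 ⊕ ℤ/2 ⊕ ℤ/4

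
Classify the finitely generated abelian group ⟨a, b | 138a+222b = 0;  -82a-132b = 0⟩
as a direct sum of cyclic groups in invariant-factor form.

Answer: M ≅ ℤ/2 ⊕ ℤ/6

Derivation:
rank_ℚ(R)=2; free=2−2=0
SNF(R) diag = [2, 6] → torsion [2, 6]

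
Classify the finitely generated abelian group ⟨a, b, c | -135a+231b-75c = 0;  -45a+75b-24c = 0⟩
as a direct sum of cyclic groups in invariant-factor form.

rank_ℚ(R)=2; free=3−2=1
SNF(R) diag = [3, 9] → torsion [3, 9]

Answer: M ≅ ℤ^1 ⊕ ℤ/3 ⊕ ℤ/9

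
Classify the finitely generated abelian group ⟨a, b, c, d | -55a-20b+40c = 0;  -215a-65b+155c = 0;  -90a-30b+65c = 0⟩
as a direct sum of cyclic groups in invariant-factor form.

Answer: M ≅ ℤ^1 ⊕ ℤ/5 ⊕ ℤ/5 ⊕ ℤ/5

Derivation:
rank_ℚ(R)=3; free=4−3=1
SNF(R) diag = [5, 5, 5] → torsion [5, 5, 5]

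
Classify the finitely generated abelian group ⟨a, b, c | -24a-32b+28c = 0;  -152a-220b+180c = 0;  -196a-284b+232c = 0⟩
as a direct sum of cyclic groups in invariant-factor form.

rank_ℚ(R)=3; free=3−3=0
SNF(R) diag = [4, 4, 4] → torsion [4, 4, 4]

Answer: M ≅ ℤ/4 ⊕ ℤ/4 ⊕ ℤ/4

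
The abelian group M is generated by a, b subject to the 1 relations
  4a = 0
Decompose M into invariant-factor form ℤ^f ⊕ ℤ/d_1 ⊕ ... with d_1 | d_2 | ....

Answer: M ≅ ℤ^1 ⊕ ℤ/4

Derivation:
rank_ℚ(R)=1; free=2−1=1
SNF(R) diag = [4] → torsion [4]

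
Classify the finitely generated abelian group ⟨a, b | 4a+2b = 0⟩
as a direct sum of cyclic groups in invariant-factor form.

rank_ℚ(R)=1; free=2−1=1
SNF(R) diag = [2] → torsion [2]

Answer: M ≅ ℤ^1 ⊕ ℤ/2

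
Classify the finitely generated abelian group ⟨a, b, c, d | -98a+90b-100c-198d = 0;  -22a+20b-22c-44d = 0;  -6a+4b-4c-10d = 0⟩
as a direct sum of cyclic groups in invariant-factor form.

rank_ℚ(R)=3; free=4−3=1
SNF(R) diag = [2, 2, 6] → torsion [2, 2, 6]

Answer: M ≅ ℤ^1 ⊕ ℤ/2 ⊕ ℤ/2 ⊕ ℤ/6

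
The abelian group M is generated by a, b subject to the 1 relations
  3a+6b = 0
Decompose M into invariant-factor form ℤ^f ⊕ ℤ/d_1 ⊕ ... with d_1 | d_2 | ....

rank_ℚ(R)=1; free=2−1=1
SNF(R) diag = [3] → torsion [3]

Answer: M ≅ ℤ^1 ⊕ ℤ/3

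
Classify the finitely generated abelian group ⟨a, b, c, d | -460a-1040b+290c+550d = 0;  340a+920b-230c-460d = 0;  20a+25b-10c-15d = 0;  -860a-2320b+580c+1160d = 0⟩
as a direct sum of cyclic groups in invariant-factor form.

Answer: M ≅ ℤ/5 ⊕ ℤ/10 ⊕ ℤ/30 ⊕ ℤ/60

Derivation:
rank_ℚ(R)=4; free=4−4=0
SNF(R) diag = [5, 10, 30, 60] → torsion [5, 10, 30, 60]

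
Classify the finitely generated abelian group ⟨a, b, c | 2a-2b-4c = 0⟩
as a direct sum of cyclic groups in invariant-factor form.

rank_ℚ(R)=1; free=3−1=2
SNF(R) diag = [2] → torsion [2]

Answer: M ≅ ℤ^2 ⊕ ℤ/2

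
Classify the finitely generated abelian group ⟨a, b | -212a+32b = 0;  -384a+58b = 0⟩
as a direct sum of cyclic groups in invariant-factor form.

rank_ℚ(R)=2; free=2−2=0
SNF(R) diag = [2, 4] → torsion [2, 4]

Answer: M ≅ ℤ/2 ⊕ ℤ/4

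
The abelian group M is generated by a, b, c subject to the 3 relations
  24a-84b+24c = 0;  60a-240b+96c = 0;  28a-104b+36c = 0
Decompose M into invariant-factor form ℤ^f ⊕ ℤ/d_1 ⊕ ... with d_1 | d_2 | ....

Answer: M ≅ ℤ/4 ⊕ ℤ/12 ⊕ ℤ/12

Derivation:
rank_ℚ(R)=3; free=3−3=0
SNF(R) diag = [4, 12, 12] → torsion [4, 12, 12]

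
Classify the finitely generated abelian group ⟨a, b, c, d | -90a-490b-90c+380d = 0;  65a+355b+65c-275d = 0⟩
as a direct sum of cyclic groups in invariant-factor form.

rank_ℚ(R)=2; free=4−2=2
SNF(R) diag = [5, 10] → torsion [5, 10]

Answer: M ≅ ℤ^2 ⊕ ℤ/5 ⊕ ℤ/10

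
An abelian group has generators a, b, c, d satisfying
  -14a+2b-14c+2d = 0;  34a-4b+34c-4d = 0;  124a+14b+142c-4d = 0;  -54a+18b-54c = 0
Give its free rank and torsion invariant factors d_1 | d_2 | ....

Answer: M ≅ ℤ/2 ⊕ ℤ/6 ⊕ ℤ/18 ⊕ ℤ/18

Derivation:
rank_ℚ(R)=4; free=4−4=0
SNF(R) diag = [2, 6, 18, 18] → torsion [2, 6, 18, 18]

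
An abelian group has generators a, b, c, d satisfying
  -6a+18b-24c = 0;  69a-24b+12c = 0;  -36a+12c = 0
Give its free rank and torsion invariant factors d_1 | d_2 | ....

rank_ℚ(R)=3; free=4−3=1
SNF(R) diag = [3, 6, 12] → torsion [3, 6, 12]

Answer: M ≅ ℤ^1 ⊕ ℤ/3 ⊕ ℤ/6 ⊕ ℤ/12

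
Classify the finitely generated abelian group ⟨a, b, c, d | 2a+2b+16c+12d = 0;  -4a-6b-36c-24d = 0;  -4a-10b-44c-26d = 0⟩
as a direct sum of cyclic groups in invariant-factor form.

Answer: M ≅ ℤ^1 ⊕ ℤ/2 ⊕ ℤ/2 ⊕ ℤ/2

Derivation:
rank_ℚ(R)=3; free=4−3=1
SNF(R) diag = [2, 2, 2] → torsion [2, 2, 2]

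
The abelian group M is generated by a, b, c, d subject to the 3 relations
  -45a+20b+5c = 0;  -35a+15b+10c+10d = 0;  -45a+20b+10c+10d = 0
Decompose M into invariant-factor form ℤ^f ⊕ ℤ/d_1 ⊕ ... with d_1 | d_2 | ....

Answer: M ≅ ℤ^1 ⊕ ℤ/5 ⊕ ℤ/5 ⊕ ℤ/5

Derivation:
rank_ℚ(R)=3; free=4−3=1
SNF(R) diag = [5, 5, 5] → torsion [5, 5, 5]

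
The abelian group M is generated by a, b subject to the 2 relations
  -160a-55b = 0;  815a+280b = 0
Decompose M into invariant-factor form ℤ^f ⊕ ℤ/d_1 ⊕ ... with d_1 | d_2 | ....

Answer: M ≅ ℤ/5 ⊕ ℤ/5

Derivation:
rank_ℚ(R)=2; free=2−2=0
SNF(R) diag = [5, 5] → torsion [5, 5]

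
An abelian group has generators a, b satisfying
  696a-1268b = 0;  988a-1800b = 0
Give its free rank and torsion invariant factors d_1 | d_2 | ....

rank_ℚ(R)=2; free=2−2=0
SNF(R) diag = [4, 4] → torsion [4, 4]

Answer: M ≅ ℤ/4 ⊕ ℤ/4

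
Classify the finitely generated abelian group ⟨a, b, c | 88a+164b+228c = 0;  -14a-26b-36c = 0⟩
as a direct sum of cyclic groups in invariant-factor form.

rank_ℚ(R)=2; free=3−2=1
SNF(R) diag = [2, 4] → torsion [2, 4]

Answer: M ≅ ℤ^1 ⊕ ℤ/2 ⊕ ℤ/4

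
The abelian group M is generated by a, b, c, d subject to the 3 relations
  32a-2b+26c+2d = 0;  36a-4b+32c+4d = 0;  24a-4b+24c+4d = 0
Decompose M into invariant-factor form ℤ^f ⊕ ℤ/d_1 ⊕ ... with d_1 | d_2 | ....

Answer: M ≅ ℤ^1 ⊕ ℤ/2 ⊕ ℤ/4 ⊕ ℤ/4

Derivation:
rank_ℚ(R)=3; free=4−3=1
SNF(R) diag = [2, 4, 4] → torsion [2, 4, 4]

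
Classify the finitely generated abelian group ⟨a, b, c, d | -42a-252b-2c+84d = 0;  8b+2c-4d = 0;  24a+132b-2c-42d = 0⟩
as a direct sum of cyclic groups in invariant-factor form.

Answer: M ≅ ℤ^1 ⊕ ℤ/2 ⊕ ℤ/2 ⊕ ℤ/6

Derivation:
rank_ℚ(R)=3; free=4−3=1
SNF(R) diag = [2, 2, 6] → torsion [2, 2, 6]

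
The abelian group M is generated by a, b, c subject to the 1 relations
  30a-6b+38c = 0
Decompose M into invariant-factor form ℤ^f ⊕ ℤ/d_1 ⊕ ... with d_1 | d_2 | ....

rank_ℚ(R)=1; free=3−1=2
SNF(R) diag = [2] → torsion [2]

Answer: M ≅ ℤ^2 ⊕ ℤ/2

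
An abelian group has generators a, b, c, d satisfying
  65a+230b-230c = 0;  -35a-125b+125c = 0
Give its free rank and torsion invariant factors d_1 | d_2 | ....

Answer: M ≅ ℤ^2 ⊕ ℤ/5 ⊕ ℤ/15

Derivation:
rank_ℚ(R)=2; free=4−2=2
SNF(R) diag = [5, 15] → torsion [5, 15]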